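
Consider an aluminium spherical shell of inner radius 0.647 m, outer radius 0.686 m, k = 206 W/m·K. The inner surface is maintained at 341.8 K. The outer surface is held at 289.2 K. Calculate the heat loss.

Q = 1.55×10^6 W

Q = 4πk·ΔT/(1/r₁ − 1/r₂) = 4π × 206 × 52.6 / (1/0.647 − 1/0.686) = 1.55×10^6 W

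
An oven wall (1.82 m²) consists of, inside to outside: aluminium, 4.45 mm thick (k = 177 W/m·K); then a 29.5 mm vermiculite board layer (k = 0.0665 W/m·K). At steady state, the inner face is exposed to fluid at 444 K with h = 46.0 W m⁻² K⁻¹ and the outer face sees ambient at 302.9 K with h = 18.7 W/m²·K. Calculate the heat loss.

Q = 495 W

Resistance network (inner→outer):
  R_conv,in = 1/(hA) = 1/(46.0·1.82) = 0.01194 K/W
  R_aluminium = L/(kA) = 0.00445/(177·1.82) = 1.381×10^-5 K/W
  R_vermiculite board = L/(kA) = 0.0295/(0.0665·1.82) = 0.2437 K/W
  R_conv,out = 1/(hA) = 1/(18.7·1.82) = 0.02938 K/W
ΣR = 0.01194 + 1.381×10^-5 + 0.2437 + 0.02938 = 0.2850 K/W
Q = ΔT/ΣR = (444 K − 302.9 K)/0.2850 = 495 W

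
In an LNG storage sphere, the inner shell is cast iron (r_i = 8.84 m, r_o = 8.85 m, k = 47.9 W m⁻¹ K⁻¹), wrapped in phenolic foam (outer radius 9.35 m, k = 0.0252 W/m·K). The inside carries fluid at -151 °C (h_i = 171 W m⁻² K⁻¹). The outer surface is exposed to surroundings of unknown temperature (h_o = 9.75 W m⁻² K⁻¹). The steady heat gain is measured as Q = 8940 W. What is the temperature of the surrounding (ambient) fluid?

Sum the resistances:
  R_conv,in = 1/(4πr²h) = 1/(4π·8.84²·171) = 5.955×10^-6 K/W
  R_cast iron = (1/8.84 − 1/8.85)/(4πk) = 1.278×10^-4/(4π·47.9) = 2.124×10^-7 K/W
  R_phenolic foam = (1/8.85 − 1/9.35)/(4πk) = 0.006042/(4π·0.0252) = 0.01908 K/W
  R_conv,out = 1/(4πr²h) = 1/(4π·9.35²·9.75) = 9.336×10^-5 K/W
ΣR = 0.01918 K/W
ΔT = Q·ΣR = 8940 × 0.01918 = 171.5 K
Heat flows inward, so T_out = T_in + ΔT = -151 + 171.5 = 20.5 °C

T_out = 20.5 °C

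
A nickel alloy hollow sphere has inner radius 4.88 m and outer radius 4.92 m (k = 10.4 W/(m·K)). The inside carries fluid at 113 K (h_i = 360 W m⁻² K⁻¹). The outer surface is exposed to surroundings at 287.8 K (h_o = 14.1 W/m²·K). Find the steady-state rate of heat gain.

Resistance network (inner→outer):
  R_conv,in = 1/(4πr²h) = 1/(4π·4.88²·360) = 9.282×10^-6 K/W
  R_nickel alloy = (1/4.88 − 1/4.92)/(4πk) = 0.001666/(4π·10.4) = 1.275×10^-5 K/W
  R_conv,out = 1/(4πr²h) = 1/(4π·4.92²·14.1) = 2.332×10^-4 K/W
ΣR = 9.282×10^-6 + 1.275×10^-5 + 2.332×10^-4 = 2.552×10^-4 K/W
Q = ΔT/ΣR = (113 K − 287.8 K)/2.552×10^-4 = -6.85×10^5 W
(Negative Q ⇒ heat flows inward; heat gain = 6.85×10^5 W.)

Q = 6.85×10^5 W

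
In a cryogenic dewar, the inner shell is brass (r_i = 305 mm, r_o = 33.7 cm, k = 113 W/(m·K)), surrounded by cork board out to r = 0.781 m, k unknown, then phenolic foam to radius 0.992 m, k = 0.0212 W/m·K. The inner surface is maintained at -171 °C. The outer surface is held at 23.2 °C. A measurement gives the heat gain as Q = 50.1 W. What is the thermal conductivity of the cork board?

k = 0.0470 W/m·K

ΣR = ΔT/Q = |-171 − 23.2|/50.1 = 3.876 K/W
Known resistances:
  R_brass = (1/0.305 − 1/0.337)/(4πk) = 0.3113/(4π·113) = 2.192×10^-4 K/W
  R_phenolic foam = (1/0.781 − 1/0.992)/(4πk) = 0.2723/(4π·0.0212) = 1.022 K/W
R_cork board = ΣR − ΣR_known = 3.876 − 1.022 = 2.854 K/W
(1/r₁−1/r₂)/(4πk) = 2.854 ⇒ k = 1.687/(4π·2.854) = 0.0470 W/m·K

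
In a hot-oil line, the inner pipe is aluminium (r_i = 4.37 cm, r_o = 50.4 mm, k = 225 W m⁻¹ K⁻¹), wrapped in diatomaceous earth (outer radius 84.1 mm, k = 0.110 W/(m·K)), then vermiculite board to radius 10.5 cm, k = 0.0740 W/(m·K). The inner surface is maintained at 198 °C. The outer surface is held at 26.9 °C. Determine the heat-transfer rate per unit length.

Q' = 140 W/m

Resistance network (inner→outer):
  R'_aluminium = ln(0.0504/0.0437)/(2πk) = 0.1426/(2π·225) = 1.009×10^-4 m·K/W
  R'_diatomaceous earth = ln(0.0841/0.0504)/(2πk) = 0.5120/(2π·0.110) = 0.7408 m·K/W
  R'_vermiculite board = ln(0.105/0.0841)/(2πk) = 0.2220/(2π·0.0740) = 0.4774 m·K/W
ΣR = 1.009×10^-4 + 0.7408 + 0.4774 = 1.218 m·K/W
Q' = ΔT/ΣR = (198 °C − 26.9 °C)/1.218 = 140 W/m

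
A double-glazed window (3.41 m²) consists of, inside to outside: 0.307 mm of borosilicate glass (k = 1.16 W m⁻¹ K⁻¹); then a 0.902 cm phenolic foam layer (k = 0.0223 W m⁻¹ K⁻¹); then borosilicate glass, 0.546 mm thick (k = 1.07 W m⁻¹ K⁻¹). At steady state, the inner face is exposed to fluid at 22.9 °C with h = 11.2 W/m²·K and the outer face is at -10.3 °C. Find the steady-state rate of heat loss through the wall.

Treat each layer as a resistance in series:
  R_conv,in = 1/(hA) = 1/(11.2·3.41) = 0.02618 K/W
  R_borosilicate glass = L/(kA) = 3.07×10^-4/(1.16·3.41) = 7.761×10^-5 K/W
  R_phenolic foam = L/(kA) = 0.00902/(0.0223·3.41) = 0.1186 K/W
  R_borosilicate glass = L/(kA) = 5.46×10^-4/(1.07·3.41) = 1.496×10^-4 K/W
ΣR = 0.02618 + 7.761×10^-5 + 0.1186 + 1.496×10^-4 = 0.1450 K/W
Q = ΔT/ΣR = (22.9 °C − -10.3 °C)/0.1450 = 229 W

Q = 229 W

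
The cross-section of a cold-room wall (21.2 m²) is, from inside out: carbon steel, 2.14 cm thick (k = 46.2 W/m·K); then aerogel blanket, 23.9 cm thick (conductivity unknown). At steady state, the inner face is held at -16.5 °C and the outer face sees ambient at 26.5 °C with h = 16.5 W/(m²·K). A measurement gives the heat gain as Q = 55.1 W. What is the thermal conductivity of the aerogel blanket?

ΣR = ΔT/Q = |-16.5 − 26.5|/55.1 = 0.7804 K/W
Known resistances:
  R_carbon steel = L/(kA) = 0.0214/(46.2·21.2) = 2.185×10^-5 K/W
  R_conv,out = 1/(hA) = 1/(16.5·21.2) = 0.002859 K/W
R_aerogel blanket = ΣR − ΣR_known = 0.7804 − 0.002881 = 0.7775 K/W
L/(kA) = 0.7775 ⇒ k = 0.239/(0.7775·21.2) = 0.0145 W/m·K

k = 0.0145 W/m·K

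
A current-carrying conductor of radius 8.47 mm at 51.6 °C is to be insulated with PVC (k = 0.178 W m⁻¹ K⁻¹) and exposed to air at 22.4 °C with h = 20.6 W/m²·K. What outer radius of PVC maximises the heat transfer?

r_cr = 0.864 cm

For a cylinder, r_cr = k_ins/h = 0.178/20.6 = 0.00864 m = 0.864 cm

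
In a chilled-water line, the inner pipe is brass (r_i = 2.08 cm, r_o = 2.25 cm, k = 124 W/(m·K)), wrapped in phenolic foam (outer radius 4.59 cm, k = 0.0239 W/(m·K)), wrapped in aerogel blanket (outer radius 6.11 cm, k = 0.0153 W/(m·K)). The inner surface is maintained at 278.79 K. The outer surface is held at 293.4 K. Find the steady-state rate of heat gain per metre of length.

Q' = 1.89 W/m

Resistance network (inner→outer):
  R'_brass = ln(0.0225/0.0208)/(2πk) = 0.07856/(2π·124) = 1.008×10^-4 m·K/W
  R'_phenolic foam = ln(0.0459/0.0225)/(2πk) = 0.7129/(2π·0.0239) = 4.748 m·K/W
  R'_aerogel blanket = ln(0.0611/0.0459)/(2πk) = 0.2860/(2π·0.0153) = 2.976 m·K/W
ΣR = 1.008×10^-4 + 4.748 + 2.976 = 7.724 m·K/W
Q' = ΔT/ΣR = (278.79 K − 293.4 K)/7.724 = -1.89 W/m
(Negative Q' ⇒ heat flows inward; heat gain = 1.89 W/m.)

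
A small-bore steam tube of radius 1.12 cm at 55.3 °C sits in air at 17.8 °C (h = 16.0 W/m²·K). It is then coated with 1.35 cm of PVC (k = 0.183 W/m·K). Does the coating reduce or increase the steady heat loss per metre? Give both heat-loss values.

Critical radius for a cylinder: r_cr = k/h = 0.0114 m = 1.14 cm.
Outer radius after coating: r₂ = 0.0112 + 0.0135 = 0.0247 m.
r₁ < r_cr < r₂: heat loss rises to a maximum at r_cr then falls. Whether the coating helps depends on whether Q(r₂) has dropped back below Q(r₁).
Bare: R = 1/(2πr₁h) = 0.8881 m·K/W; Q = 37.5/0.8881 = 42.2 W/m.
Coated: R = R_cond + R_conv = 1.091 m·K/W; Q = 37.5/1.091 = 34.4 W/m.

reduces: 42.2 → 34.4 W/m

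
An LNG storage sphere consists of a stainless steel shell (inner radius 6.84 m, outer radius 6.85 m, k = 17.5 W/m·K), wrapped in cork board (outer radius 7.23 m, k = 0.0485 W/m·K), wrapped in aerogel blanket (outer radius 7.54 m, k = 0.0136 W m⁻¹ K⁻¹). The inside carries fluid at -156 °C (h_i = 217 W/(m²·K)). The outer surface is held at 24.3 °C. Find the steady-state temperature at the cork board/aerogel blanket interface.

Treat each layer as a resistance in series:
  R_conv,in = 1/(4πr²h) = 1/(4π·6.84²·217) = 7.838×10^-6 K/W
  R_stainless steel = (1/6.84 − 1/6.85)/(4πk) = 2.134×10^-4/(4π·17.5) = 9.705×10^-7 K/W
  R_cork board = (1/6.85 − 1/7.23)/(4πk) = 0.007673/(4π·0.0485) = 0.01259 K/W
  R_aerogel blanket = (1/7.23 − 1/7.54)/(4πk) = 0.005687/(4π·0.0136) = 0.03327 K/W
ΣR = 7.838×10^-6 + 9.705×10^-7 + 0.01259 + 0.03327 = 0.04587 K/W
Q = ΔT/ΣR = (-156 °C − 24.3 °C)/0.04587 = -3931 W
From the inner boundary to the cork board/aerogel blanket interface, ΣR_partial = 0.01260 K/W.
T_interface = T_in − Q·ΣR_partial = -156 °C − (-3931)(0.01260) = -106 °C

T = -106 °C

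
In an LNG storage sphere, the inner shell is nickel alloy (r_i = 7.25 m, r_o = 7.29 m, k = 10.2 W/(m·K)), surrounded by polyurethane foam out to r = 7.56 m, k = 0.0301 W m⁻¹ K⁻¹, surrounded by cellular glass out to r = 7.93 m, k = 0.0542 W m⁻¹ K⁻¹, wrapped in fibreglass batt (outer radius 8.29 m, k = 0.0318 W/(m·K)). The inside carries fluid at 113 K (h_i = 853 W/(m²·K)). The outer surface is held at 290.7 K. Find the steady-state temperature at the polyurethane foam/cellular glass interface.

Treat each layer as a resistance in series:
  R_conv,in = 1/(4πr²h) = 1/(4π·7.25²·853) = 1.775×10^-6 K/W
  R_nickel alloy = (1/7.25 − 1/7.29)/(4πk) = 7.568×10^-4/(4π·10.2) = 5.905×10^-6 K/W
  R_polyurethane foam = (1/7.29 − 1/7.56)/(4πk) = 0.004899/(4π·0.0301) = 0.01295 K/W
  R_cellular glass = (1/7.56 − 1/7.93)/(4πk) = 0.006172/(4π·0.0542) = 0.009061 K/W
  R_fibreglass batt = (1/7.93 − 1/8.29)/(4πk) = 0.005476/(4π·0.0318) = 0.01370 K/W
ΣR = 1.775×10^-6 + 5.905×10^-6 + 0.01295 + 0.009061 + 0.01370 = 0.03572 K/W
Q = ΔT/ΣR = (113 K − 290.7 K)/0.03572 = -4975 W
From the inner boundary to the polyurethane foam/cellular glass interface, ΣR_partial = 0.01296 K/W.
T_interface = T_in − Q·ΣR_partial = 113 K − (-4975)(0.01296) = 177.5 K

T = 177.5 K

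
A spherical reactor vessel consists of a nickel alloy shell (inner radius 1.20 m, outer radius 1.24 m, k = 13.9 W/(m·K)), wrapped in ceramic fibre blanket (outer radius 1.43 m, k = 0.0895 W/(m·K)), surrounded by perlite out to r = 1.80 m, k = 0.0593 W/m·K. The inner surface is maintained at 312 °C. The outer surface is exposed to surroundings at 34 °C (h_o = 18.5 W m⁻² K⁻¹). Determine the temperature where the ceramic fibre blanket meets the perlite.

Series thermal resistances, inner to outer:
  R_nickel alloy = (1/1.20 − 1/1.24)/(4πk) = 0.02688/(4π·13.9) = 1.539×10^-4 K/W
  R_ceramic fibre blanket = (1/1.24 − 1/1.43)/(4πk) = 0.1072/(4π·0.0895) = 0.09527 K/W
  R_perlite = (1/1.43 − 1/1.80)/(4πk) = 0.1437/(4π·0.0593) = 0.1929 K/W
  R_conv,out = 1/(4πr²h) = 1/(4π·1.80²·18.5) = 0.001328 K/W
ΣR = 1.539×10^-4 + 0.09527 + 0.1929 + 0.001328 = 0.2897 K/W
Q = ΔT/ΣR = (312 °C − 34 °C)/0.2897 = 959.6 W
From the inner boundary to the ceramic fibre blanket/perlite interface, ΣR_partial = 0.09542 K/W.
T_interface = T_in − Q·ΣR_partial = 312 °C − (959.6)(0.09542) = 220 °C

T = 220 °C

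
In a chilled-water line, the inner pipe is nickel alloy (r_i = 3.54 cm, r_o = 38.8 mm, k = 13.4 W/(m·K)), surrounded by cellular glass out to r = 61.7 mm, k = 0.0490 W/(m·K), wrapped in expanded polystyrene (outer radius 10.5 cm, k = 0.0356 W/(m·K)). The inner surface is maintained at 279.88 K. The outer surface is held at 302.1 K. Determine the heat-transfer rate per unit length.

Q' = 5.72 W/m

Series thermal resistances, inner to outer:
  R'_nickel alloy = ln(0.0388/0.0354)/(2πk) = 0.09171/(2π·13.4) = 0.001089 m·K/W
  R'_cellular glass = ln(0.0617/0.0388)/(2πk) = 0.4639/(2π·0.0490) = 1.507 m·K/W
  R'_expanded polystyrene = ln(0.105/0.0617)/(2πk) = 0.5317/(2π·0.0356) = 2.377 m·K/W
ΣR = 0.001089 + 1.507 + 2.377 = 3.885 m·K/W
Q' = ΔT/ΣR = (279.88 K − 302.1 K)/3.885 = -5.72 W/m
(Negative Q' ⇒ heat flows inward; heat gain = 5.72 W/m.)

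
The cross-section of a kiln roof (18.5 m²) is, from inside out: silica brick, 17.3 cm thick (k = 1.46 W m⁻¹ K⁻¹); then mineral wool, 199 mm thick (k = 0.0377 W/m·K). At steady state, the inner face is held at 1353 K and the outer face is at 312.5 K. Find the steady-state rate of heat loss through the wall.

Q = 3.57 kW

Series thermal resistances, inner to outer:
  R_silica brick = L/(kA) = 0.173/(1.46·18.5) = 0.006405 K/W
  R_mineral wool = L/(kA) = 0.199/(0.0377·18.5) = 0.2853 K/W
ΣR = 0.006405 + 0.2853 = 0.2917 K/W
Q = ΔT/ΣR = (1353 K − 312.5 K)/0.2917 = 3570 W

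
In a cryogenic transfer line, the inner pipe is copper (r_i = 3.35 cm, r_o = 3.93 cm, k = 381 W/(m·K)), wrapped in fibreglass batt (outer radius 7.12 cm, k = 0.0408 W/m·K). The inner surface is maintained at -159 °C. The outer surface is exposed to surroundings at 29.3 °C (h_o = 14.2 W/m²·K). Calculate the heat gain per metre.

Series thermal resistances, inner to outer:
  R'_copper = ln(0.0393/0.0335)/(2πk) = 0.1597/(2π·381) = 6.670×10^-5 m·K/W
  R'_fibreglass batt = ln(0.0712/0.0393)/(2πk) = 0.5943/(2π·0.0408) = 2.318 m·K/W
  R'_conv,out = 1/(2πr h) = 1/(2π·0.0712·14.2) = 0.1574 m·K/W
ΣR = 6.670×10^-5 + 2.318 + 0.1574 = 2.475 m·K/W
Q' = ΔT/ΣR = (-159 °C − 29.3 °C)/2.475 = -76.1 W/m
(Negative Q' ⇒ heat flows inward; heat gain = 76.1 W/m.)

Q' = 76.1 W/m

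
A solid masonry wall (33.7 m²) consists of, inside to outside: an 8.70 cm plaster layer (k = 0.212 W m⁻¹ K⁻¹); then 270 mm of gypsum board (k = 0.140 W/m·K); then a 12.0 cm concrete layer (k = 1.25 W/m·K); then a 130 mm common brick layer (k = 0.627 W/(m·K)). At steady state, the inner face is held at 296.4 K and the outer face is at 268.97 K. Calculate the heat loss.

Resistance network (inner→outer):
  R_plaster = L/(kA) = 0.0870/(0.212·33.7) = 0.01218 K/W
  R_gypsum board = L/(kA) = 0.270/(0.140·33.7) = 0.05723 K/W
  R_concrete = L/(kA) = 0.120/(1.25·33.7) = 0.002849 K/W
  R_common brick = L/(kA) = 0.130/(0.627·33.7) = 0.006152 K/W
ΣR = 0.01218 + 0.05723 + 0.002849 + 0.006152 = 0.07841 K/W
Q = ΔT/ΣR = (296.4 K − 268.97 K)/0.07841 = 350 W

Q = 350 W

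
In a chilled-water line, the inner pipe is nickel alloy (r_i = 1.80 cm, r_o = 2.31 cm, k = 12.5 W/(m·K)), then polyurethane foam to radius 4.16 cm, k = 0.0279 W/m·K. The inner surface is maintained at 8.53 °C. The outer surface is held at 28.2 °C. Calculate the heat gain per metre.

Q' = 5.86 W/m

Resistance network (inner→outer):
  R'_nickel alloy = ln(0.0231/0.0180)/(2πk) = 0.2495/(2π·12.5) = 0.003176 m·K/W
  R'_polyurethane foam = ln(0.0416/0.0231)/(2πk) = 0.5883/(2π·0.0279) = 3.356 m·K/W
ΣR = 0.003176 + 3.356 = 3.359 m·K/W
Q' = ΔT/ΣR = (8.53 °C − 28.2 °C)/3.359 = -5.86 W/m
(Negative Q' ⇒ heat flows inward; heat gain = 5.86 W/m.)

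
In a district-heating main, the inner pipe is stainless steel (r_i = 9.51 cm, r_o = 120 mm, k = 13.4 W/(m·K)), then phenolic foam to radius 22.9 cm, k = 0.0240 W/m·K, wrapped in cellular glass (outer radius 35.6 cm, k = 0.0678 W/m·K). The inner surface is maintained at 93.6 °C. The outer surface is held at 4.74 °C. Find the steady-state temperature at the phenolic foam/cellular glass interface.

Resistance network (inner→outer):
  R'_stainless steel = ln(0.120/0.0951)/(2πk) = 0.2326/(2π·13.4) = 0.002762 m·K/W
  R'_phenolic foam = ln(0.229/0.120)/(2πk) = 0.6462/(2π·0.0240) = 4.285 m·K/W
  R'_cellular glass = ln(0.356/0.229)/(2πk) = 0.4412/(2π·0.0678) = 1.036 m·K/W
ΣR = 0.002762 + 4.285 + 1.036 = 5.324 m·K/W
Q' = ΔT/ΣR = (93.6 °C − 4.74 °C)/5.324 = 16.69 W/m
From the inner boundary to the phenolic foam/cellular glass interface, ΣR_partial = 4.288 m·K/W.
T_interface = T_in − Q'·ΣR_partial = 93.6 °C − (16.69)(4.288) = 22.0 °C

T = 22.0 °C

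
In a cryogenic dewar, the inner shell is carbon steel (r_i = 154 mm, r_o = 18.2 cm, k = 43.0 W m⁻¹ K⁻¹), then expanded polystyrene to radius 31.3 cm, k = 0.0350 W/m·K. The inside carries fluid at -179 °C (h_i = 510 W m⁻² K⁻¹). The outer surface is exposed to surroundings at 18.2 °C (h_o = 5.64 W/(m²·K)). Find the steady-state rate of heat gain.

Q = 36.6 W

Resistance network (inner→outer):
  R_conv,in = 1/(4πr²h) = 1/(4π·0.154²·510) = 0.006579 K/W
  R_carbon steel = (1/0.154 − 1/0.182)/(4πk) = 0.9990/(4π·43.0) = 0.001849 K/W
  R_expanded polystyrene = (1/0.182 − 1/0.313)/(4πk) = 2.300/(4π·0.0350) = 5.229 K/W
  R_conv,out = 1/(4πr²h) = 1/(4π·0.313²·5.64) = 0.1440 K/W
ΣR = 0.006579 + 0.001849 + 5.229 + 0.1440 = 5.381 K/W
Q = ΔT/ΣR = (-179 °C − 18.2 °C)/5.381 = -36.6 W
(Negative Q ⇒ heat flows inward; heat gain = 36.6 W.)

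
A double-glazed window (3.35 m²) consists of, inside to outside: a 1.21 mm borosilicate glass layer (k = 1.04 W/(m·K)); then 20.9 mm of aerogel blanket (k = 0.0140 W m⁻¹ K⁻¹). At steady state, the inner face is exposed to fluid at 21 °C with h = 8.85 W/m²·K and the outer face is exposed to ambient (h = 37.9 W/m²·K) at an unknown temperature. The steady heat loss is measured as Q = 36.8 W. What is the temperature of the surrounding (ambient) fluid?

T_out = 3.06 °C

Sum the resistances:
  R_conv,in = 1/(hA) = 1/(8.85·3.35) = 0.03373 K/W
  R_borosilicate glass = L/(kA) = 0.00121/(1.04·3.35) = 3.473×10^-4 K/W
  R_aerogel blanket = L/(kA) = 0.0209/(0.0140·3.35) = 0.4456 K/W
  R_conv,out = 1/(hA) = 1/(37.9·3.35) = 0.007876 K/W
ΣR = 0.4876 K/W
ΔT = Q·ΣR = 36.8 × 0.4876 = 17.94 K
Heat flows outward, so T_out = T_in − ΔT = 21 − 17.94 = 3.06 °C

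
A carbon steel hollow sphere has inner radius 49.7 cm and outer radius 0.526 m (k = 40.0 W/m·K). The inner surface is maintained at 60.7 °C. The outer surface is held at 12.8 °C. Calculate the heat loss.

Q = 2.17×10^5 W

Q = 4πk·ΔT/(1/r₁ − 1/r₂) = 4π × 40.0 × 47.9 / (1/0.497 − 1/0.526) = 2.17×10^5 W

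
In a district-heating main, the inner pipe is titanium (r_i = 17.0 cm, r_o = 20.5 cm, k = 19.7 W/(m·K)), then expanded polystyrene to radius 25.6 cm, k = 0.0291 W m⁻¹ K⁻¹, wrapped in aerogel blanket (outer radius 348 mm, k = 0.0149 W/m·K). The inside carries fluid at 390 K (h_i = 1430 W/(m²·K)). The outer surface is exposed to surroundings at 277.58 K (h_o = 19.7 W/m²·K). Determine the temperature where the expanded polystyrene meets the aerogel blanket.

Resistance network (inner→outer):
  R'_conv,in = 1/(2πr h) = 1/(2π·0.170·1430) = 6.547×10^-4 m·K/W
  R'_titanium = ln(0.205/0.170)/(2πk) = 0.1872/(2π·19.7) = 0.001512 m·K/W
  R'_expanded polystyrene = ln(0.256/0.205)/(2πk) = 0.2222/(2π·0.0291) = 1.215 m·K/W
  R'_aerogel blanket = ln(0.348/0.256)/(2πk) = 0.3070/(2π·0.0149) = 3.280 m·K/W
  R'_conv,out = 1/(2πr h) = 1/(2π·0.348·19.7) = 0.02322 m·K/W
ΣR = 6.547×10^-4 + 0.001512 + 1.215 + 3.280 + 0.02322 = 4.520 m·K/W
Q' = ΔT/ΣR = (390 K − 277.58 K)/4.520 = 24.87 W/m
From the inner boundary to the expanded polystyrene/aerogel blanket interface, ΣR_partial = 1.217 m·K/W.
T_interface = T_in − Q'·ΣR_partial = 390 K − (24.87)(1.217) = 359.7 K

T = 359.7 K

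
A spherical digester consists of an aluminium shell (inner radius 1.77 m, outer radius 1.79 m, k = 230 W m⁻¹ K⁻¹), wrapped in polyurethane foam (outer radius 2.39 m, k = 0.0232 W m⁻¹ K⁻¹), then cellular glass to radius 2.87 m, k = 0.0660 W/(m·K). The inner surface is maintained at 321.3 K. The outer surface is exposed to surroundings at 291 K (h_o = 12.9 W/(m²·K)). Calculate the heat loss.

Resistance network (inner→outer):
  R_aluminium = (1/1.77 − 1/1.79)/(4πk) = 0.006313/(4π·230) = 2.184×10^-6 K/W
  R_polyurethane foam = (1/1.79 − 1/2.39)/(4πk) = 0.1402/(4π·0.0232) = 0.4811 K/W
  R_cellular glass = (1/2.39 − 1/2.87)/(4πk) = 0.06998/(4π·0.0660) = 0.08437 K/W
  R_conv,out = 1/(4πr²h) = 1/(4π·2.87²·12.9) = 7.489×10^-4 K/W
ΣR = 2.184×10^-6 + 0.4811 + 0.08437 + 7.489×10^-4 = 0.5662 K/W
Q = ΔT/ΣR = (321.3 K − 291 K)/0.5662 = 53.5 W

Q = 53.5 W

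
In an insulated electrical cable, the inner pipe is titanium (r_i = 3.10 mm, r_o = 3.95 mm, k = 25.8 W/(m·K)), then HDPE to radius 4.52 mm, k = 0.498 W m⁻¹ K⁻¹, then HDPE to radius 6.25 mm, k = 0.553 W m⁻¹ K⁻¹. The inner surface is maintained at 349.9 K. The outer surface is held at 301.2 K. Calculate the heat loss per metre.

Q' = 353 W/m

Series thermal resistances, inner to outer:
  R'_titanium = ln(0.00395/0.00310)/(2πk) = 0.2423/(2π·25.8) = 0.001495 m·K/W
  R'_HDPE = ln(0.00452/0.00395)/(2πk) = 0.1348/(2π·0.498) = 0.04308 m·K/W
  R'_HDPE = ln(0.00625/0.00452)/(2πk) = 0.3241/(2π·0.553) = 0.09327 m·K/W
ΣR = 0.001495 + 0.04308 + 0.09327 = 0.1378 m·K/W
Q' = ΔT/ΣR = (349.9 K − 301.2 K)/0.1378 = 353 W/m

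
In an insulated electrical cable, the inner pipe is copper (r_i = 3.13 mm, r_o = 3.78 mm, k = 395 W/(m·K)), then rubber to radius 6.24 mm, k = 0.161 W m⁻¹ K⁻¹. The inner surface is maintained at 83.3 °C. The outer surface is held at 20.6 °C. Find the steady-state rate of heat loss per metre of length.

Treat each layer as a resistance in series:
  R'_copper = ln(0.00378/0.00313)/(2πk) = 0.1887/(2π·395) = 7.603×10^-5 m·K/W
  R'_rubber = ln(0.00624/0.00378)/(2πk) = 0.5013/(2π·0.161) = 0.4955 m·K/W
ΣR = 7.603×10^-5 + 0.4955 = 0.4956 m·K/W
Q' = ΔT/ΣR = (83.3 °C − 20.6 °C)/0.4956 = 127 W/m

Q' = 127 W/m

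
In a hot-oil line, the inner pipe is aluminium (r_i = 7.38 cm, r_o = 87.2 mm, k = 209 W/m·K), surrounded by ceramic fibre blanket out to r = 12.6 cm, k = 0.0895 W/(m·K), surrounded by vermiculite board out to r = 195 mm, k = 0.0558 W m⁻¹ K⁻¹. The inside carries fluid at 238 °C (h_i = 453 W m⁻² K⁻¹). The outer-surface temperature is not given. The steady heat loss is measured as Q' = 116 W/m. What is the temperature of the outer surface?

T_out = 17.0 °C

Sum the resistances:
  R'_conv,in = 1/(2πr h) = 1/(2π·0.0738·453) = 0.004761 m·K/W
  R'_aluminium = ln(0.0872/0.0738)/(2πk) = 0.1668/(2π·209) = 1.271×10^-4 m·K/W
  R'_ceramic fibre blanket = ln(0.126/0.0872)/(2πk) = 0.3681/(2π·0.0895) = 0.6545 m·K/W
  R'_vermiculite board = ln(0.195/0.126)/(2πk) = 0.4367/(2π·0.0558) = 1.246 m·K/W
ΣR = 1.905 m·K/W
ΔT = Q'·ΣR = 116 × 1.905 = 221.0 K
Heat flows outward, so T_out = T_in − ΔT = 238 − 221.0 = 17.0 °C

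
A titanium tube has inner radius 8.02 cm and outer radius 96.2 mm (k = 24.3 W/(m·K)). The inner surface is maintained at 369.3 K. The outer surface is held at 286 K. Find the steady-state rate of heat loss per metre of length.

Q' = 69.9 kW/m

Q' = 2πk·ΔT/ln(r₂/r₁) = 2π × 24.3 × 83.3 / ln(0.0962/0.0802) = 69900 W/m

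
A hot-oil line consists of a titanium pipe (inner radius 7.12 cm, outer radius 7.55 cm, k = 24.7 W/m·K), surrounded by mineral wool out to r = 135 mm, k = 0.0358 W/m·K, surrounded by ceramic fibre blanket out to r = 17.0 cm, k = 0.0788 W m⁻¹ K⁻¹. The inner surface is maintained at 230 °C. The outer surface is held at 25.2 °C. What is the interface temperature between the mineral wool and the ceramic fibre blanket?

T = 56.5 °C

Resistance network (inner→outer):
  R'_titanium = ln(0.0755/0.0712)/(2πk) = 0.05864/(2π·24.7) = 3.778×10^-4 m·K/W
  R'_mineral wool = ln(0.135/0.0755)/(2πk) = 0.5811/(2π·0.0358) = 2.584 m·K/W
  R'_ceramic fibre blanket = ln(0.170/0.135)/(2πk) = 0.2305/(2π·0.0788) = 0.4656 m·K/W
ΣR = 3.778×10^-4 + 2.584 + 0.4656 = 3.050 m·K/W
Q' = ΔT/ΣR = (230 °C − 25.2 °C)/3.050 = 67.15 W/m
From the inner boundary to the mineral wool/ceramic fibre blanket interface, ΣR_partial = 2.584 m·K/W.
T_interface = T_in − Q'·ΣR_partial = 230 °C − (67.15)(2.584) = 56.5 °C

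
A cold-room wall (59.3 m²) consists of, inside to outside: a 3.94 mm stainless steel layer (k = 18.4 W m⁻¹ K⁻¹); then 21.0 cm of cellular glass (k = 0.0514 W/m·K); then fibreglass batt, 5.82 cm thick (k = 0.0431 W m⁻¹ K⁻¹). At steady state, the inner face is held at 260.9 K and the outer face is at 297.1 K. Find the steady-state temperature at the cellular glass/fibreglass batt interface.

T = 288.1 K

Series thermal resistances, inner to outer:
  R_stainless steel = L/(kA) = 0.00394/(18.4·59.3) = 3.611×10^-6 K/W
  R_cellular glass = L/(kA) = 0.210/(0.0514·59.3) = 0.06890 K/W
  R_fibreglass batt = L/(kA) = 0.0582/(0.0431·59.3) = 0.02277 K/W
ΣR = 3.611×10^-6 + 0.06890 + 0.02277 = 0.09167 K/W
Q = ΔT/ΣR = (260.9 K − 297.1 K)/0.09167 = -394.9 W
From the inner boundary to the cellular glass/fibreglass batt interface, ΣR_partial = 0.06890 K/W.
T_interface = T_in − Q·ΣR_partial = 260.9 K − (-394.9)(0.06890) = 288.1 K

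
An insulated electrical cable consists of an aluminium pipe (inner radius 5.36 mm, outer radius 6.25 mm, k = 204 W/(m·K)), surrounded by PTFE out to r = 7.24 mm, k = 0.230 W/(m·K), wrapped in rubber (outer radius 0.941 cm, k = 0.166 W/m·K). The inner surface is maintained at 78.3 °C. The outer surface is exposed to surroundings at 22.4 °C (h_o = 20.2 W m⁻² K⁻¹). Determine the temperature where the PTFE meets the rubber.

T = 73.5 °C

Treat each layer as a resistance in series:
  R'_aluminium = ln(0.00625/0.00536)/(2πk) = 0.1536/(2π·204) = 1.198×10^-4 m·K/W
  R'_PTFE = ln(0.00724/0.00625)/(2πk) = 0.1470/(2π·0.230) = 0.1017 m·K/W
  R'_rubber = ln(0.00941/0.00724)/(2πk) = 0.2622/(2π·0.166) = 0.2513 m·K/W
  R'_conv,out = 1/(2πr h) = 1/(2π·0.00941·20.2) = 0.8373 m·K/W
ΣR = 1.198×10^-4 + 0.1017 + 0.2513 + 0.8373 = 1.190 m·K/W
Q' = ΔT/ΣR = (78.3 °C − 22.4 °C)/1.190 = 46.97 W/m
From the inner boundary to the PTFE/rubber interface, ΣR_partial = 0.1018 m·K/W.
T_interface = T_in − Q'·ΣR_partial = 78.3 °C − (46.97)(0.1018) = 73.5 °C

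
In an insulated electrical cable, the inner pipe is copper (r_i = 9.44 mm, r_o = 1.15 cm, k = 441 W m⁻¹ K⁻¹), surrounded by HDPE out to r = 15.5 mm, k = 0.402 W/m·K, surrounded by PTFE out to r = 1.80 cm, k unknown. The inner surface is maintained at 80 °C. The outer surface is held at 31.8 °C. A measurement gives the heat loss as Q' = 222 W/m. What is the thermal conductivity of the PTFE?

ΣR = ΔT/Q' = |80 − 31.8|/222 = 0.2171 m·K/W
Known resistances:
  R'_copper = ln(0.0115/0.00944)/(2πk) = 0.1974/(2π·441) = 7.124×10^-5 m·K/W
  R'_HDPE = ln(0.0155/0.0115)/(2πk) = 0.2985/(2π·0.402) = 0.1182 m·K/W
R_PTFE = ΣR − ΣR_known = 0.2171 − 0.1183 = 0.09880 m·K/W
ln(r₂/r₁)/(2πk) = 0.09880 ⇒ k = 0.1495/(2π·0.09880) = 0.241 W/m·K

k = 0.241 W/m·K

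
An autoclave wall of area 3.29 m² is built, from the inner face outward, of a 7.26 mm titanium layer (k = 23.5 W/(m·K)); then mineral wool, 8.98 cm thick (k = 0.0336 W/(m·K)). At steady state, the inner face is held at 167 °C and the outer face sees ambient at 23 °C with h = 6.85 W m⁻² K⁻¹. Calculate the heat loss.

Resistance network (inner→outer):
  R_titanium = L/(kA) = 0.00726/(23.5·3.29) = 9.390×10^-5 K/W
  R_mineral wool = L/(kA) = 0.0898/(0.0336·3.29) = 0.8123 K/W
  R_conv,out = 1/(hA) = 1/(6.85·3.29) = 0.04437 K/W
ΣR = 9.390×10^-5 + 0.8123 + 0.04437 = 0.8568 K/W
Q = ΔT/ΣR = (167 °C − 23 °C)/0.8568 = 168 W

Q = 168 W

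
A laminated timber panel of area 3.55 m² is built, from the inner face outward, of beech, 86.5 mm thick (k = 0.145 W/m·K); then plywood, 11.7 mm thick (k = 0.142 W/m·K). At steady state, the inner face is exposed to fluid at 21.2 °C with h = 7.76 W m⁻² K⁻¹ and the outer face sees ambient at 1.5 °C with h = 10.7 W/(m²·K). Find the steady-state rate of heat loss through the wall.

Resistance network (inner→outer):
  R_conv,in = 1/(hA) = 1/(7.76·3.55) = 0.03630 K/W
  R_beech = L/(kA) = 0.0865/(0.145·3.55) = 0.1680 K/W
  R_plywood = L/(kA) = 0.0117/(0.142·3.55) = 0.02321 K/W
  R_conv,out = 1/(hA) = 1/(10.7·3.55) = 0.02633 K/W
ΣR = 0.03630 + 0.1680 + 0.02321 + 0.02633 = 0.2538 K/W
Q = ΔT/ΣR = (21.2 °C − 1.5 °C)/0.2538 = 77.6 W

Q = 77.6 W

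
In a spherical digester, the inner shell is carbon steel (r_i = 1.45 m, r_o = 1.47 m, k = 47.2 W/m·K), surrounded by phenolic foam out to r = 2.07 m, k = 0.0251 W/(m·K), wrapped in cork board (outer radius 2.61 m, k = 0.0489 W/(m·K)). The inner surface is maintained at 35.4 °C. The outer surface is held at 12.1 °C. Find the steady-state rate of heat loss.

Q = 29.6 W

Treat each layer as a resistance in series:
  R_carbon steel = (1/1.45 − 1/1.47)/(4πk) = 0.009383/(4π·47.2) = 1.582×10^-5 K/W
  R_phenolic foam = (1/1.47 − 1/2.07)/(4πk) = 0.1972/(4π·0.0251) = 0.6251 K/W
  R_cork board = (1/2.07 − 1/2.61)/(4πk) = 0.09995/(4π·0.0489) = 0.1627 K/W
ΣR = 1.582×10^-5 + 0.6251 + 0.1627 = 0.7878 K/W
Q = ΔT/ΣR = (35.4 °C − 12.1 °C)/0.7878 = 29.6 W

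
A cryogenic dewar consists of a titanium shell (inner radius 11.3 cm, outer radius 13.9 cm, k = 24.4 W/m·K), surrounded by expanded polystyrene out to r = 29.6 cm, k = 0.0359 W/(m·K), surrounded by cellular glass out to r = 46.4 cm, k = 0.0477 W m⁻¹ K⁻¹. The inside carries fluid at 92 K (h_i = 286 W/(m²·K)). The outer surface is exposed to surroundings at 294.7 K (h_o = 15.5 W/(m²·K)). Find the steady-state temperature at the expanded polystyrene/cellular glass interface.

Treat each layer as a resistance in series:
  R_conv,in = 1/(4πr²h) = 1/(4π·0.113²·286) = 0.02179 K/W
  R_titanium = (1/0.113 − 1/0.139)/(4πk) = 1.655/(4π·24.4) = 0.005399 K/W
  R_expanded polystyrene = (1/0.139 − 1/0.296)/(4πk) = 3.816/(4π·0.0359) = 8.458 K/W
  R_cellular glass = (1/0.296 − 1/0.464)/(4πk) = 1.223/(4π·0.0477) = 2.041 K/W
  R_conv,out = 1/(4πr²h) = 1/(4π·0.464²·15.5) = 0.02385 K/W
ΣR = 0.02179 + 0.005399 + 8.458 + 2.041 + 0.02385 = 10.55 K/W
Q = ΔT/ΣR = (92 K − 294.7 K)/10.55 = -19.21 W
From the inner boundary to the expanded polystyrene/cellular glass interface, ΣR_partial = 8.485 K/W.
T_interface = T_in − Q·ΣR_partial = 92 K − (-19.21)(8.485) = 255.0 K

T = 255.0 K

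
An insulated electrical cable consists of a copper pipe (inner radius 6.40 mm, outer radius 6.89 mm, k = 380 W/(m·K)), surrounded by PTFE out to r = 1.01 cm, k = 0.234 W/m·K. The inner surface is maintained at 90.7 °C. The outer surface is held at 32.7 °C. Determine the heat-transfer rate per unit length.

Q' = 223 W/m

Treat each layer as a resistance in series:
  R'_copper = ln(0.00689/0.00640)/(2πk) = 0.07377/(2π·380) = 3.090×10^-5 m·K/W
  R'_PTFE = ln(0.0101/0.00689)/(2πk) = 0.3825/(2π·0.234) = 0.2601 m·K/W
ΣR = 3.090×10^-5 + 0.2601 = 0.2601 m·K/W
Q' = ΔT/ΣR = (90.7 °C − 32.7 °C)/0.2601 = 223 W/m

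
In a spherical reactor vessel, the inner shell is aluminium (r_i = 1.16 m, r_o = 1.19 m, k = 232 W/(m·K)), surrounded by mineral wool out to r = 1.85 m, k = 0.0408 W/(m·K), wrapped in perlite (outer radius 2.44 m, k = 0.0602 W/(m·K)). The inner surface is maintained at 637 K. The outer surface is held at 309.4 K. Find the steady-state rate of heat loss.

Q = 432 W

Resistance network (inner→outer):
  R_aluminium = (1/1.16 − 1/1.19)/(4πk) = 0.02173/(4π·232) = 7.454×10^-6 K/W
  R_mineral wool = (1/1.19 − 1/1.85)/(4πk) = 0.2998/(4π·0.0408) = 0.5847 K/W
  R_perlite = (1/1.85 − 1/2.44)/(4πk) = 0.1307/(4π·0.0602) = 0.1728 K/W
ΣR = 7.454×10^-6 + 0.5847 + 0.1728 = 0.7575 K/W
Q = ΔT/ΣR = (637 K − 309.4 K)/0.7575 = 432 W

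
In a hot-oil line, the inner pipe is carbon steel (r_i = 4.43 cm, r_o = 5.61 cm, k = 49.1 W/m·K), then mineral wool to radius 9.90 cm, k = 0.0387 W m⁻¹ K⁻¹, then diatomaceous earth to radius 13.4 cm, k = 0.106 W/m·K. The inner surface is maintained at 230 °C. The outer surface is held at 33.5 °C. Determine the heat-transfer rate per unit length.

Resistance network (inner→outer):
  R'_carbon steel = ln(0.0561/0.0443)/(2πk) = 0.2362/(2π·49.1) = 7.655×10^-4 m·K/W
  R'_mineral wool = ln(0.0990/0.0561)/(2πk) = 0.5680/(2π·0.0387) = 2.336 m·K/W
  R'_diatomaceous earth = ln(0.134/0.0990)/(2πk) = 0.3027/(2π·0.106) = 0.4545 m·K/W
ΣR = 7.655×10^-4 + 2.336 + 0.4545 = 2.791 m·K/W
Q' = ΔT/ΣR = (230 °C − 33.5 °C)/2.791 = 70.4 W/m

Q' = 70.4 W/m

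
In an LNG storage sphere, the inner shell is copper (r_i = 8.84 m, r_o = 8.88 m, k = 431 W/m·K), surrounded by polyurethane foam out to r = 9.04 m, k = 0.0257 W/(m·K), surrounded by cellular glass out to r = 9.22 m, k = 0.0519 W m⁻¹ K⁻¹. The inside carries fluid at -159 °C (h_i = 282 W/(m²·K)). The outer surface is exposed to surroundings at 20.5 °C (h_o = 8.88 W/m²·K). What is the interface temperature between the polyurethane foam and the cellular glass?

T = -43.4 °C

Treat each layer as a resistance in series:
  R_conv,in = 1/(4πr²h) = 1/(4π·8.84²·282) = 3.611×10^-6 K/W
  R_copper = (1/8.84 − 1/8.88)/(4πk) = 5.096×10^-4/(4π·431) = 9.408×10^-8 K/W
  R_polyurethane foam = (1/8.88 − 1/9.04)/(4πk) = 0.001993/(4π·0.0257) = 0.006172 K/W
  R_cellular glass = (1/9.04 − 1/9.22)/(4πk) = 0.002160/(4π·0.0519) = 0.003311 K/W
  R_conv,out = 1/(4πr²h) = 1/(4π·9.22²·8.88) = 1.054×10^-4 K/W
ΣR = 3.611×10^-6 + 9.408×10^-8 + 0.006172 + 0.003311 + 1.054×10^-4 = 0.009592 K/W
Q = ΔT/ΣR = (-159 °C − 20.5 °C)/0.009592 = -18710 W
From the inner boundary to the polyurethane foam/cellular glass interface, ΣR_partial = 0.006176 K/W.
T_interface = T_in − Q·ΣR_partial = -159 °C − (-18710)(0.006176) = -43.4 °C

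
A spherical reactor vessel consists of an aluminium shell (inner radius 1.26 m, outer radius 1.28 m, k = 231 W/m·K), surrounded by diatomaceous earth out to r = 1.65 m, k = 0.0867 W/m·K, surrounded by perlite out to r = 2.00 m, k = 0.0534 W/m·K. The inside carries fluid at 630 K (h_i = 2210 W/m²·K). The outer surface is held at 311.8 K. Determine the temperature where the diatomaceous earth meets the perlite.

T = 470 K

Series thermal resistances, inner to outer:
  R_conv,in = 1/(4πr²h) = 1/(4π·1.26²·2210) = 2.268×10^-5 K/W
  R_aluminium = (1/1.26 − 1/1.28)/(4πk) = 0.01240/(4π·231) = 4.272×10^-6 K/W
  R_diatomaceous earth = (1/1.28 − 1/1.65)/(4πk) = 0.1752/(4π·0.0867) = 0.1608 K/W
  R_perlite = (1/1.65 − 1/2.00)/(4πk) = 0.1061/(4π·0.0534) = 0.1581 K/W
ΣR = 2.268×10^-5 + 4.272×10^-6 + 0.1608 + 0.1581 = 0.3189 K/W
Q = ΔT/ΣR = (630 K − 311.8 K)/0.3189 = 997.8 W
From the inner boundary to the diatomaceous earth/perlite interface, ΣR_partial = 0.1608 K/W.
T_interface = T_in − Q·ΣR_partial = 630 K − (997.8)(0.1608) = 470 K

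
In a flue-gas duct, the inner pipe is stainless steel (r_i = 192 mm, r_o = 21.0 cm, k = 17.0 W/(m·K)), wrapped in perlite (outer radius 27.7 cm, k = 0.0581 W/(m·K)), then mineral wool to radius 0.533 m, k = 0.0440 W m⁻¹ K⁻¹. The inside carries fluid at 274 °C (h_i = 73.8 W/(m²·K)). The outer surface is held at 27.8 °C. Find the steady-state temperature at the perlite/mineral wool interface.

Series thermal resistances, inner to outer:
  R'_conv,in = 1/(2πr h) = 1/(2π·0.192·73.8) = 0.01123 m·K/W
  R'_stainless steel = ln(0.210/0.192)/(2πk) = 0.08961/(2π·17.0) = 8.390×10^-4 m·K/W
  R'_perlite = ln(0.277/0.210)/(2πk) = 0.2769/(2π·0.0581) = 0.7585 m·K/W
  R'_mineral wool = ln(0.533/0.277)/(2πk) = 0.6545/(2π·0.0440) = 2.367 m·K/W
ΣR = 0.01123 + 8.390×10^-4 + 0.7585 + 2.367 = 3.138 m·K/W
Q' = ΔT/ΣR = (274 °C − 27.8 °C)/3.138 = 78.46 W/m
From the inner boundary to the perlite/mineral wool interface, ΣR_partial = 0.7706 m·K/W.
T_interface = T_in − Q'·ΣR_partial = 274 °C − (78.46)(0.7706) = 214 °C

T = 214 °C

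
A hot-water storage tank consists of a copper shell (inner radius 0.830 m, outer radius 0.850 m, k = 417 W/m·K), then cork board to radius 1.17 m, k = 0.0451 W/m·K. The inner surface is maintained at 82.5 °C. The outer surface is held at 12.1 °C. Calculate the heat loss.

Q = 124 W

Resistance network (inner→outer):
  R_copper = (1/0.830 − 1/0.850)/(4πk) = 0.02835/(4π·417) = 5.410×10^-6 K/W
  R_cork board = (1/0.850 − 1/1.17)/(4πk) = 0.3218/(4π·0.0451) = 0.5678 K/W
ΣR = 5.410×10^-6 + 0.5678 = 0.5678 K/W
Q = ΔT/ΣR = (82.5 °C − 12.1 °C)/0.5678 = 124 W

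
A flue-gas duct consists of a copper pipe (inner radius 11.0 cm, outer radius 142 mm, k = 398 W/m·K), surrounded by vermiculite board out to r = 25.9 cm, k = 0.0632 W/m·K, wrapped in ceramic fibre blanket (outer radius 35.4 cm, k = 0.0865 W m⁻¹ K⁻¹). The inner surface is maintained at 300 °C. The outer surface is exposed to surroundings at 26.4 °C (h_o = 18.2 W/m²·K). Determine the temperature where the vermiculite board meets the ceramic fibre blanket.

Treat each layer as a resistance in series:
  R'_copper = ln(0.142/0.110)/(2πk) = 0.2553/(2π·398) = 1.021×10^-4 m·K/W
  R'_vermiculite board = ln(0.259/0.142)/(2πk) = 0.6010/(2π·0.0632) = 1.513 m·K/W
  R'_ceramic fibre blanket = ln(0.354/0.259)/(2πk) = 0.3125/(2π·0.0865) = 0.5749 m·K/W
  R'_conv,out = 1/(2πr h) = 1/(2π·0.354·18.2) = 0.02470 m·K/W
ΣR = 1.021×10^-4 + 1.513 + 0.5749 + 0.02470 = 2.113 m·K/W
Q' = ΔT/ΣR = (300 °C − 26.4 °C)/2.113 = 129.5 W/m
From the inner boundary to the vermiculite board/ceramic fibre blanket interface, ΣR_partial = 1.513 m·K/W.
T_interface = T_in − Q'·ΣR_partial = 300 °C − (129.5)(1.513) = 104 °C

T = 104 °C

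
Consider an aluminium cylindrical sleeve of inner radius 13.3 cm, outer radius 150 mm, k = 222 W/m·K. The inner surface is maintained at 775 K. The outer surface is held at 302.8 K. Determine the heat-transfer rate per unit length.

Q' = 2πk·ΔT/ln(r₂/r₁) = 2π × 222 × 472.2 / ln(0.150/0.133) = 5.48×10^6 W/m

Q' = 5480 kW/m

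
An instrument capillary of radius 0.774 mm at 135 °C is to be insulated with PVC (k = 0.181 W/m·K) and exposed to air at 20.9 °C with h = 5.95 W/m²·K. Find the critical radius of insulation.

r_cr = 3.04 cm

For a cylinder, r_cr = k_ins/h = 0.181/5.95 = 0.0304 m = 3.04 cm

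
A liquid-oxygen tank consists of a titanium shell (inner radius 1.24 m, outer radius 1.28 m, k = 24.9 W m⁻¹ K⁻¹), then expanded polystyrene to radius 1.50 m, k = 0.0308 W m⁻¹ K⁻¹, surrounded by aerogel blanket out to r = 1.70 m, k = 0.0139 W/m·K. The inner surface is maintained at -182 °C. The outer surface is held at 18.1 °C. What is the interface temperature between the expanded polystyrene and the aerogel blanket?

T = -102 °C

Treat each layer as a resistance in series:
  R_titanium = (1/1.24 − 1/1.28)/(4πk) = 0.02520/(4π·24.9) = 8.054×10^-5 K/W
  R_expanded polystyrene = (1/1.28 − 1/1.50)/(4πk) = 0.1146/(4π·0.0308) = 0.2960 K/W
  R_aerogel blanket = (1/1.50 − 1/1.70)/(4πk) = 0.07843/(4π·0.0139) = 0.4490 K/W
ΣR = 8.054×10^-5 + 0.2960 + 0.4490 = 0.7451 K/W
Q = ΔT/ΣR = (-182 °C − 18.1 °C)/0.7451 = -268.6 W
From the inner boundary to the expanded polystyrene/aerogel blanket interface, ΣR_partial = 0.2961 K/W.
T_interface = T_in − Q·ΣR_partial = -182 °C − (-268.6)(0.2961) = -102 °C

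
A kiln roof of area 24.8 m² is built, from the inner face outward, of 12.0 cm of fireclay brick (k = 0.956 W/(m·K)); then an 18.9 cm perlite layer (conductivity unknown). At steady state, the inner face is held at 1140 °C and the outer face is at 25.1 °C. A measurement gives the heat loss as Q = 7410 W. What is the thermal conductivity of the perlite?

ΣR = ΔT/Q = |1140 − 25.1|/7410 = 0.1505 K/W
Known resistances:
  R_fireclay brick = L/(kA) = 0.120/(0.956·24.8) = 0.005061 K/W
R_perlite = ΣR − ΣR_known = 0.1505 − 0.005061 = 0.1454 K/W
L/(kA) = 0.1454 ⇒ k = 0.189/(0.1454·24.8) = 0.0524 W/m·K

k = 0.0524 W/m·K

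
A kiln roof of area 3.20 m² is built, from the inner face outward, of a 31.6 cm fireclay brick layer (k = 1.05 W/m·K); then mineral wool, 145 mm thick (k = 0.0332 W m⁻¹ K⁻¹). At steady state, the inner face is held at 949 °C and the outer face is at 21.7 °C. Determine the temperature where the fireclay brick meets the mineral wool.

T = 889 °C

Series thermal resistances, inner to outer:
  R_fireclay brick = L/(kA) = 0.316/(1.05·3.20) = 0.09405 K/W
  R_mineral wool = L/(kA) = 0.145/(0.0332·3.20) = 1.365 K/W
ΣR = 0.09405 + 1.365 = 1.459 K/W
Q = ΔT/ΣR = (949 °C − 21.7 °C)/1.459 = 635.6 W
From the inner boundary to the fireclay brick/mineral wool interface, ΣR_partial = 0.09405 K/W.
T_interface = T_in − Q·ΣR_partial = 949 °C − (635.6)(0.09405) = 889 °C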